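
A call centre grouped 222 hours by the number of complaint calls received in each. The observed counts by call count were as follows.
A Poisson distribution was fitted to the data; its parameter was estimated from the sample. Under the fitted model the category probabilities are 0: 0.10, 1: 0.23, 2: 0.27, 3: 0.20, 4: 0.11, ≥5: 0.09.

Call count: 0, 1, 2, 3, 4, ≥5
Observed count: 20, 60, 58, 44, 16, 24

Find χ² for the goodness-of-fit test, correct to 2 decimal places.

Expected counts E_i = n·p_i: 222×0.10 = 22.2, 222×0.23 = 51.06, 222×0.27 = 59.94, 222×0.20 = 44.4, 222×0.11 = 24.42, 222×0.09 = 19.98.
cat         O        E   (O−E)²/E
0          20     22.2      0.218
1          60    51.06      1.565
2          58    59.94      0.063
3          44     44.4      0.004
4          16    24.42      2.903
≥5         24    19.98      0.809
Sum = 5.56

5.56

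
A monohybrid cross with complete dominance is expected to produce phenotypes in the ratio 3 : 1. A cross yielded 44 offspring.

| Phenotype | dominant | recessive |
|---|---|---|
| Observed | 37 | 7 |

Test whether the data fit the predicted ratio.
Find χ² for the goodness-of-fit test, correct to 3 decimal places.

1.939

Ratio total = 4. Expected counts: 44×3/4 = 33, 44×1/4 = 11.
dominant: (37 − 33)²/33 = 16/33 = 0.4848
recessive: (7 − 11)²/11 = 16/11 = 1.4545
Sum = 1.939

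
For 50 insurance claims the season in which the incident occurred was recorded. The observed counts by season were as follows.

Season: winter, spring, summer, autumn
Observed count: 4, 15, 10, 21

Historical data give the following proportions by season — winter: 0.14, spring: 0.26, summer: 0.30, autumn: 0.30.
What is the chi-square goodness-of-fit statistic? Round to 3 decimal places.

5.660

Expected counts E_i = n·p_i: 50×0.14 = 7, 50×0.26 = 13, 50×0.30 = 15, 50×0.30 = 15.
cat         O        E   (O−E)²/E
winter      4        7     1.2857
spring     15       13     0.3077
summer     10       15     1.6667
autumn     21       15     2.4000
Sum = 5.660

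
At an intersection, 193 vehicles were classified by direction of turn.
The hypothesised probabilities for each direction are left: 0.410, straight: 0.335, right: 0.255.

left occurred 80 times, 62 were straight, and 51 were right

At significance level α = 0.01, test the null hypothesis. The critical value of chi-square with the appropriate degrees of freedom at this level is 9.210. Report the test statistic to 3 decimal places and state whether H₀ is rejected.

Expected counts E_i = n·p_i: 193×0.410 = 79.13, 193×0.335 = 64.655, 193×0.255 = 49.215.
χ² = (80−79.13)²/79.13 + (62−64.655)²/64.655 + (51−49.215)²/49.215
   = 0.0096 + 0.1090 + 0.0647
Sum = 0.183
df = 2. Since 0.183 < 9.210, we do not reject H₀.

0.183; do not reject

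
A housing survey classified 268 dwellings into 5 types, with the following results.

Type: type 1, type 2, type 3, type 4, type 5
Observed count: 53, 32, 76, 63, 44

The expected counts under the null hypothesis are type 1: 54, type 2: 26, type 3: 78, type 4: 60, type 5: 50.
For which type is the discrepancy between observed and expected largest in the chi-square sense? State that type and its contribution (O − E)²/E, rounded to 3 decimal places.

type 2, 1.385

χ² = (53−54)²/54 + (32−26)²/26 + (76−78)²/78 + (63−60)²/60 + (44−50)²/50
   = 0.0185 + 1.3846 + 0.0513 + 0.1500 + 0.7200
The largest term is for type 2: 1.385.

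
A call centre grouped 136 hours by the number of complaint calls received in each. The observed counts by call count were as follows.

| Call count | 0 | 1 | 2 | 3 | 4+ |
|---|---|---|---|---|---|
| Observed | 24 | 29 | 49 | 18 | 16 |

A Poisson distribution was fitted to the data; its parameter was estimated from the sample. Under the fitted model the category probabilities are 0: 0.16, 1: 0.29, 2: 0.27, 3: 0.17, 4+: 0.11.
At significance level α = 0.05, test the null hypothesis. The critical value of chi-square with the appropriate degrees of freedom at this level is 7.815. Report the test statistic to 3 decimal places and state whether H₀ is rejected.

8.307; reject

Expected counts E_i = n·p_i: 136×0.16 = 21.76, 136×0.29 = 39.44, 136×0.27 = 36.72, 136×0.17 = 23.12, 136×0.11 = 14.96.
0: (24 − 21.76)²/21.76 = 5.0176/21.76 = 0.2306
1: (29 − 39.44)²/39.44 = 108.9936/39.44 = 2.7635
2: (49 − 36.72)²/36.72 = 150.7984/36.72 = 4.1067
3: (18 − 23.12)²/23.12 = 26.2144/23.12 = 1.1338
4+: (16 − 14.96)²/14.96 = 1.0816/14.96 = 0.0723
Sum = 8.307
df = 3. Since 8.307 > 7.815, we reject H₀.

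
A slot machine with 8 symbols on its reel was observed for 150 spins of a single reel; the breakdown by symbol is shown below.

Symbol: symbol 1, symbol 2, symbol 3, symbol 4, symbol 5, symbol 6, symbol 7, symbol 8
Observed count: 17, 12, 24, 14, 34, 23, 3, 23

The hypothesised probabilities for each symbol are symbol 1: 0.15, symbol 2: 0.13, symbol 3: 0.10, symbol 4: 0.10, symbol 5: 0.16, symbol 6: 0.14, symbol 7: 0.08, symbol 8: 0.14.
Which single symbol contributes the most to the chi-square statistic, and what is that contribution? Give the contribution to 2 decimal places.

symbol 7, 6.75

Expected counts E_i = n·p_i: 150×0.15 = 22.5, 150×0.13 = 19.5, 150×0.10 = 15, 150×0.10 = 15, 150×0.16 = 24, 150×0.14 = 21, 150×0.08 = 12, 150×0.14 = 21.
symbol 1: (17 − 22.5)²/22.5 = 30.25/22.5 = 1.344
symbol 2: (12 − 19.5)²/19.5 = 56.25/19.5 = 2.885
symbol 3: (24 − 15)²/15 = 81/15 = 5.400
symbol 4: (14 − 15)²/15 = 1/15 = 0.067
symbol 5: (34 − 24)²/24 = 100/24 = 4.167
symbol 6: (23 − 21)²/21 = 4/21 = 0.190
symbol 7: (3 − 12)²/12 = 81/12 = 6.750
symbol 8: (23 − 21)²/21 = 4/21 = 0.190
The largest term is for symbol 7: 6.75.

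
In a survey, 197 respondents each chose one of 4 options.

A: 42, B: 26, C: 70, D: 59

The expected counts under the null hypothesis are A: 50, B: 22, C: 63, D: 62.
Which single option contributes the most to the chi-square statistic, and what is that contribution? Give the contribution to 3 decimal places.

A: (42 − 50)²/50 = 64/50 = 1.2800
B: (26 − 22)²/22 = 16/22 = 0.7273
C: (70 − 63)²/63 = 49/63 = 0.7778
D: (59 − 62)²/62 = 9/62 = 0.1452
The largest term is for A: 1.280.

A, 1.280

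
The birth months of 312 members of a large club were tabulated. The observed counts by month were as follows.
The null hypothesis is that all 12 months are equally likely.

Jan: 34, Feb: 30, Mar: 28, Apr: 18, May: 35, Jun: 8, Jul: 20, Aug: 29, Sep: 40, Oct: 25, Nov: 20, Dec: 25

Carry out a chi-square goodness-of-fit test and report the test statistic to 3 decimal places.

Under H₀ each category has probability 1/12, so each expected count is 312/12 = 26.
cat         O        E   (O−E)²/E
Jan        34       26     2.4615
Feb        30       26     0.6154
Mar        28       26     0.1538
Apr        18       26     2.4615
May        35       26     3.1154
Jun         8       26    12.4615
Jul        20       26     1.3846
Aug        29       26     0.3462
Sep        40       26     7.5385
Oct        25       26     0.0385
Nov        20       26     1.3846
Dec        25       26     0.0385
Sum = 32.000

32.000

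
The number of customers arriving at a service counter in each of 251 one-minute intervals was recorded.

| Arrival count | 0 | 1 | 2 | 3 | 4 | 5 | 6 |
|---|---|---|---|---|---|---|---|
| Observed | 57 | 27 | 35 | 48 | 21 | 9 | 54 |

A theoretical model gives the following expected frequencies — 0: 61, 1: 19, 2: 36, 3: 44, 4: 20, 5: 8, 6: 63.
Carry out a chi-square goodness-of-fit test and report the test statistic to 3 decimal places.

5.483

χ² = (57−61)²/61 + (27−19)²/19 + (35−36)²/36 + (48−44)²/44 + (21−20)²/20 + (9−8)²/8 + (54−63)²/63
   = 0.2623 + 3.3684 + 0.0278 + 0.3636 + 0.0500 + 0.1250 + 1.2857
Sum = 5.483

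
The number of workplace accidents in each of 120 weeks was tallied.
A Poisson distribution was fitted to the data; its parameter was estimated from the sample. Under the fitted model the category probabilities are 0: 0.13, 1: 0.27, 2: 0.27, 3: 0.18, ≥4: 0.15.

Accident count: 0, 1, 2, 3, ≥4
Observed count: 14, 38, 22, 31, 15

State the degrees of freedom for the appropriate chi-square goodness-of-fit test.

3

There are k = 5 categories and 1 parameter estimated from the data, so df = 5 − 1 − 1 = 3.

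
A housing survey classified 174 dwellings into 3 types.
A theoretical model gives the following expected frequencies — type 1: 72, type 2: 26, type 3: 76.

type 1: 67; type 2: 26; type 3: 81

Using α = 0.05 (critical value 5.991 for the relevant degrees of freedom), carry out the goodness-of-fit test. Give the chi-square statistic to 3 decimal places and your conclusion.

0.676; do not reject

χ² = (67−72)²/72 + (26−26)²/26 + (81−76)²/76
   = 0.3472 + 0.0000 + 0.3289
Sum = 0.676
df = 2. Since 0.676 < 5.991, we do not reject H₀.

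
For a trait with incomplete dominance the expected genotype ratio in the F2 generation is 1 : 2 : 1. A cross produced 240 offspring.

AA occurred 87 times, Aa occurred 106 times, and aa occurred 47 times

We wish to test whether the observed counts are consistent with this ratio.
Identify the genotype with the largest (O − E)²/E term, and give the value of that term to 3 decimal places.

AA, 12.150

Ratio total = 4. Expected counts: 240×1/4 = 60, 240×2/4 = 120, 240×1/4 = 60.
AA: (87 − 60)²/60 = 729/60 = 12.1500
Aa: (106 − 120)²/120 = 196/120 = 1.6333
aa: (47 − 60)²/60 = 169/60 = 2.8167
The largest term is for AA: 12.150.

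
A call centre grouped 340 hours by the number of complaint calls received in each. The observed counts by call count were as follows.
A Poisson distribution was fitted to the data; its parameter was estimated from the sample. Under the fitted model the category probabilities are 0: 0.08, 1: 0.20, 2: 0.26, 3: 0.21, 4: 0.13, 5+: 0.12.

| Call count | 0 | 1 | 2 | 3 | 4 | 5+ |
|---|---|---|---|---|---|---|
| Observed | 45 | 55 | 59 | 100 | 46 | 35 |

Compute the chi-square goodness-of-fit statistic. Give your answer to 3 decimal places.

Expected counts E_i = n·p_i: 340×0.08 = 27.2, 340×0.20 = 68, 340×0.26 = 88.4, 340×0.21 = 71.4, 340×0.13 = 44.2, 340×0.12 = 40.8.
0: (45 − 27.2)²/27.2 = 316.84/27.2 = 11.6485
1: (55 − 68)²/68 = 169/68 = 2.4853
2: (59 − 88.4)²/88.4 = 864.36/88.4 = 9.7778
3: (100 − 71.4)²/71.4 = 817.96/71.4 = 11.4560
4: (46 − 44.2)²/44.2 = 3.24/44.2 = 0.0733
5+: (35 − 40.8)²/40.8 = 33.64/40.8 = 0.8245
Sum = 36.265

36.265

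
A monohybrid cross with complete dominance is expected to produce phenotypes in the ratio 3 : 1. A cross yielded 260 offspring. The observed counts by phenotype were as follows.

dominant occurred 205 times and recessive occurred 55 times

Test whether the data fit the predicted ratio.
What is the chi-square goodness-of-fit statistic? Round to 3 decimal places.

2.051

Ratio total = 4. Expected counts: 260×3/4 = 195, 260×1/4 = 65.
cat            O        E   (O−E)²/E
dominant     205      195     0.5128
recessive     55       65     1.5385
Sum = 2.051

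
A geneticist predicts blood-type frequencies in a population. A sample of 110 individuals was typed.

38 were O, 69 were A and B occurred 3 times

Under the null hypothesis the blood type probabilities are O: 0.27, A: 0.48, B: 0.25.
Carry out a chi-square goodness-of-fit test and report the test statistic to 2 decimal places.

Expected counts E_i = n·p_i: 110×0.27 = 29.7, 110×0.48 = 52.8, 110×0.25 = 27.5.
O: (38 − 29.7)²/29.7 = 68.89/29.7 = 2.320
A: (69 − 52.8)²/52.8 = 262.44/52.8 = 4.970
B: (3 − 27.5)²/27.5 = 600.25/27.5 = 21.827
Sum = 29.12

29.12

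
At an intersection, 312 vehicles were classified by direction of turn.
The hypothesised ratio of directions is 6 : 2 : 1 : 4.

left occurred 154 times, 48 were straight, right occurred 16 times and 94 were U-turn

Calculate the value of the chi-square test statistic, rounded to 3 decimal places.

Ratio total = 13. Expected counts: 312×6/13 = 144, 312×2/13 = 48, 312×1/13 = 24, 312×4/13 = 96.
χ² = (154−144)²/144 + (48−48)²/48 + (16−24)²/24 + (94−96)²/96
   = 0.6944 + 0.0000 + 2.6667 + 0.0417
Sum = 3.403

3.403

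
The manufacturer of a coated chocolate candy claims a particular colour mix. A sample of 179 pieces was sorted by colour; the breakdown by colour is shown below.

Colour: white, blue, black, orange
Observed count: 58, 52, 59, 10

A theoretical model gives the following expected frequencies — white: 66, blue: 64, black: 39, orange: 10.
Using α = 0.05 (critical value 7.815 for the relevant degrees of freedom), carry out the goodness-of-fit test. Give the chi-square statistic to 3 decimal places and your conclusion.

13.476; reject

χ² = (58−66)²/66 + (52−64)²/64 + (59−39)²/39 + (10−10)²/10
   = 0.9697 + 2.2500 + 10.2564 + 0.0000
Sum = 13.476
df = 3. Since 13.476 > 7.815, we reject H₀.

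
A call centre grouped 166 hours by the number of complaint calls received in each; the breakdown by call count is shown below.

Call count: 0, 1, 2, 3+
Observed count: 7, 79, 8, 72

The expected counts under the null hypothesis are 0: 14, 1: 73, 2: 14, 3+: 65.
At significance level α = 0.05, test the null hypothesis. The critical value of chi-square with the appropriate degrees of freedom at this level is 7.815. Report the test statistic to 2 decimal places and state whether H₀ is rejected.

0: (7 − 14)²/14 = 49/14 = 3.500
1: (79 − 73)²/73 = 36/73 = 0.493
2: (8 − 14)²/14 = 36/14 = 2.571
3+: (72 − 65)²/65 = 49/65 = 0.754
Sum = 7.32
df = 3. Since 7.32 < 7.815, we do not reject H₀.

7.32; do not reject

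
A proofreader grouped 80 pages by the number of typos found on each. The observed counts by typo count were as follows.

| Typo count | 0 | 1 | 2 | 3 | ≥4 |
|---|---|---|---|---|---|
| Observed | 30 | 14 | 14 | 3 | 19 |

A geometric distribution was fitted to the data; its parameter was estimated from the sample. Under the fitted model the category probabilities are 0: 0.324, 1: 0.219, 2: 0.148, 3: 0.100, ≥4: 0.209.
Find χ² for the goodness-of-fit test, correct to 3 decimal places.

5.179

Expected counts E_i = n·p_i: 80×0.324 = 25.92, 80×0.219 = 17.52, 80×0.148 = 11.84, 80×0.100 = 8, 80×0.209 = 16.72.
cat         O        E   (O−E)²/E
0          30    25.92     0.6422
1          14    17.52     0.7072
2          14    11.84     0.3941
3           3        8     3.1250
≥4         19    16.72     0.3109
Sum = 5.179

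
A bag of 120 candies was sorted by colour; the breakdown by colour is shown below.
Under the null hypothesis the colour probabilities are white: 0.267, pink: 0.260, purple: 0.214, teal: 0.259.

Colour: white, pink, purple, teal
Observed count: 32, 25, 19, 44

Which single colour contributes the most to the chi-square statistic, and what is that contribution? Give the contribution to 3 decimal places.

Expected counts E_i = n·p_i: 120×0.267 = 32.04, 120×0.260 = 31.2, 120×0.214 = 25.68, 120×0.259 = 31.08.
χ² = (32−32.04)²/32.04 + (25−31.2)²/31.2 + (19−25.68)²/25.68 + (44−31.08)²/31.08
   = 0.0000 + 1.2321 + 1.7376 + 5.3709
The largest term is for teal: 5.371.

teal, 5.371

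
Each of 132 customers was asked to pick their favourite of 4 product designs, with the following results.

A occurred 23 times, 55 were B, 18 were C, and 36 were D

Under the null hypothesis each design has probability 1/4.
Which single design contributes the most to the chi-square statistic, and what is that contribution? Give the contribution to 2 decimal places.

Expected count for each of the 4 categories: 132/4 = 33.
χ² = (23−33)²/33 + (55−33)²/33 + (18−33)²/33 + (36−33)²/33
   = 3.030 + 14.667 + 6.818 + 0.273
The largest term is for B: 14.67.

B, 14.67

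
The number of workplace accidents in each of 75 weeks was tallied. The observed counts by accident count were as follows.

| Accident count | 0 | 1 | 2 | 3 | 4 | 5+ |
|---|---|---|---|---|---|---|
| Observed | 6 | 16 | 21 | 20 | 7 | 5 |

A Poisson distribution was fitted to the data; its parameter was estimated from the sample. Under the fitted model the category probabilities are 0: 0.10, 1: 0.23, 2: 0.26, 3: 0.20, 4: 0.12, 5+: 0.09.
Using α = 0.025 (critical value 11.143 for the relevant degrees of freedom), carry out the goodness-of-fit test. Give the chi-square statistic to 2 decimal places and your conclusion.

Expected counts E_i = n·p_i: 75×0.10 = 7.5, 75×0.23 = 17.25, 75×0.26 = 19.5, 75×0.20 = 15, 75×0.12 = 9, 75×0.09 = 6.75.
χ² = (6−7.5)²/7.5 + (16−17.25)²/17.25 + (21−19.5)²/19.5 + (20−15)²/15 + (7−9)²/9 + (5−6.75)²/6.75
   = 0.300 + 0.091 + 0.115 + 1.667 + 0.444 + 0.454
Sum = 3.07
df = 4. Since 3.07 < 11.143, we do not reject H₀.

3.07; do not reject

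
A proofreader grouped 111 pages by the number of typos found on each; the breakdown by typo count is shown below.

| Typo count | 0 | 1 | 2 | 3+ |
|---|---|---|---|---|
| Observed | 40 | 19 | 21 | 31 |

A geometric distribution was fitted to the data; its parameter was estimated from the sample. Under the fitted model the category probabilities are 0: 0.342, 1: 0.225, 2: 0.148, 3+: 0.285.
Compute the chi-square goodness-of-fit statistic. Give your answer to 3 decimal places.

2.824

Expected counts E_i = n·p_i: 111×0.342 = 37.962, 111×0.225 = 24.975, 111×0.148 = 16.428, 111×0.285 = 31.635.
cat         O        E   (O−E)²/E
0          40   37.962     0.1094
1          19   24.975     1.4295
2          21   16.428     1.2724
3+         31   31.635     0.0127
Sum = 2.824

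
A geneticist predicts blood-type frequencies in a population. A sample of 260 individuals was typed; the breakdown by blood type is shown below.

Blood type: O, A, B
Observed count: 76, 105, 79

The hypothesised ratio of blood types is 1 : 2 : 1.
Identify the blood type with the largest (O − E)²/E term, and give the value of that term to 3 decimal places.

Ratio total = 4. Expected counts: 260×1/4 = 65, 260×2/4 = 130, 260×1/4 = 65.
cat         O        E   (O−E)²/E
O          76       65     1.8615
A         105      130     4.8077
B          79       65     3.0154
The largest term is for A: 4.808.

A, 4.808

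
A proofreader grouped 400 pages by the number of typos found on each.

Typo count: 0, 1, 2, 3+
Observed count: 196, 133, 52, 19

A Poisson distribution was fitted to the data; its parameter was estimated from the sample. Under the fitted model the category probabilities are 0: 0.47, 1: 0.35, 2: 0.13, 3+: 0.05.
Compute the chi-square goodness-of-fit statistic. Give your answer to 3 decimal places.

Expected counts E_i = n·p_i: 400×0.47 = 188, 400×0.35 = 140, 400×0.13 = 52, 400×0.05 = 20.
0: (196 − 188)²/188 = 64/188 = 0.3404
1: (133 − 140)²/140 = 49/140 = 0.3500
2: (52 − 52)²/52 = 0/52 = 0.0000
3+: (19 − 20)²/20 = 1/20 = 0.0500
Sum = 0.740

0.740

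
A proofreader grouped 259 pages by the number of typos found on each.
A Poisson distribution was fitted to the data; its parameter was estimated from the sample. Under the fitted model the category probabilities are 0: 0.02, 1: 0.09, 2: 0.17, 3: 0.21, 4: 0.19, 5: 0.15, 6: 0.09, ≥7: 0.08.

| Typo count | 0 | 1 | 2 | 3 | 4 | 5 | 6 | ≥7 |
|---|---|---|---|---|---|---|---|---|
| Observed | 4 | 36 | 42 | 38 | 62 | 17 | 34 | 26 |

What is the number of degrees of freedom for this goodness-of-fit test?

6

There are k = 8 categories and 1 parameter estimated from the data, so df = 8 − 1 − 1 = 6.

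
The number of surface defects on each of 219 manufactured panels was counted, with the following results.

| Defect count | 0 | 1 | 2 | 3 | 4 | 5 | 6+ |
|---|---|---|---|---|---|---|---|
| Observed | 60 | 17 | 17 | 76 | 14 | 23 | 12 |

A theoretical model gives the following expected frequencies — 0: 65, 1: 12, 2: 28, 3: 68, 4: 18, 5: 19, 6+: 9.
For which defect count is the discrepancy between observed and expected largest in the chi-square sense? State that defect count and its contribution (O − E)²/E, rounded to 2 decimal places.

2, 4.32

cat         O        E   (O−E)²/E
0          60       65      0.385
1          17       12      2.083
2          17       28      4.321
3          76       68      0.941
4          14       18      0.889
5          23       19      0.842
6+         12        9      1.000
The largest term is for 2: 4.32.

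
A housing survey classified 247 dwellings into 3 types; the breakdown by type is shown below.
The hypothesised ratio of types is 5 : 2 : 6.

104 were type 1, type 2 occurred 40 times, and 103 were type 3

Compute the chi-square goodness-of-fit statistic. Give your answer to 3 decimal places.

Ratio total = 13. Expected counts: 247×5/13 = 95, 247×2/13 = 38, 247×6/13 = 114.
type 1: (104 − 95)²/95 = 81/95 = 0.8526
type 2: (40 − 38)²/38 = 4/38 = 0.1053
type 3: (103 − 114)²/114 = 121/114 = 1.0614
Sum = 2.019

2.019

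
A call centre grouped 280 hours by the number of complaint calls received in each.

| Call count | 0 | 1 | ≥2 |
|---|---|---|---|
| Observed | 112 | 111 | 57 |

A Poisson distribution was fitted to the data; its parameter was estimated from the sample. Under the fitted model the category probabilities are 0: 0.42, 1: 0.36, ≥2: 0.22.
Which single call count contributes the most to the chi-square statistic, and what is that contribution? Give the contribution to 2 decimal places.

1, 1.03

Expected counts E_i = n·p_i: 280×0.42 = 117.6, 280×0.36 = 100.8, 280×0.22 = 61.6.
χ² = (112−117.6)²/117.6 + (111−100.8)²/100.8 + (57−61.6)²/61.6
   = 0.267 + 1.032 + 0.344
The largest term is for 1: 1.03.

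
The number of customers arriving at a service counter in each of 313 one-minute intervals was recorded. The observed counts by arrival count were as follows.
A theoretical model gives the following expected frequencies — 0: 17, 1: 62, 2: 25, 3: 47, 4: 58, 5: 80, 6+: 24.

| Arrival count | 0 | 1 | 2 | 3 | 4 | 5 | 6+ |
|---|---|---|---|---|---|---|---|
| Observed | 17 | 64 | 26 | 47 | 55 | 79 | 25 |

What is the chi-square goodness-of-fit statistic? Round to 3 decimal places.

0.314

χ² = (17−17)²/17 + (64−62)²/62 + (26−25)²/25 + (47−47)²/47 + (55−58)²/58 + (79−80)²/80 + (25−24)²/24
   = 0.0000 + 0.0645 + 0.0400 + 0.0000 + 0.1552 + 0.0125 + 0.0417
Sum = 0.314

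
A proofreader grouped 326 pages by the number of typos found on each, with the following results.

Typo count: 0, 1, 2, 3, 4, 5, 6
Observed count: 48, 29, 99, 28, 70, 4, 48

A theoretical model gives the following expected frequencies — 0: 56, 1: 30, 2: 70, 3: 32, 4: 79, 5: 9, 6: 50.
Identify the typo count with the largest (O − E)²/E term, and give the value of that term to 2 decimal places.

2, 12.01

cat         O        E   (O−E)²/E
0          48       56      1.143
1          29       30      0.033
2          99       70     12.014
3          28       32      0.500
4          70       79      1.025
5           4        9      2.778
6          48       50      0.080
The largest term is for 2: 12.01.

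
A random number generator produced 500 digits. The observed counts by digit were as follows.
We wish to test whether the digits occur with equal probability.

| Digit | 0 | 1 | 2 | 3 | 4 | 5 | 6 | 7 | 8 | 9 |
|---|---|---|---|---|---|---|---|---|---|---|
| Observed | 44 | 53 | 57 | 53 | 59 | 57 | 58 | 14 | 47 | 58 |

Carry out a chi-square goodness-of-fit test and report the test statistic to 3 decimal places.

Under H₀ each category has probability 1/10, so each expected count is 500/10 = 50.
0: (44 − 50)²/50 = 36/50 = 0.7200
1: (53 − 50)²/50 = 9/50 = 0.1800
2: (57 − 50)²/50 = 49/50 = 0.9800
3: (53 − 50)²/50 = 9/50 = 0.1800
4: (59 − 50)²/50 = 81/50 = 1.6200
5: (57 − 50)²/50 = 49/50 = 0.9800
6: (58 − 50)²/50 = 64/50 = 1.2800
7: (14 − 50)²/50 = 1296/50 = 25.9200
8: (47 − 50)²/50 = 9/50 = 0.1800
9: (58 − 50)²/50 = 64/50 = 1.2800
Sum = 33.320

33.320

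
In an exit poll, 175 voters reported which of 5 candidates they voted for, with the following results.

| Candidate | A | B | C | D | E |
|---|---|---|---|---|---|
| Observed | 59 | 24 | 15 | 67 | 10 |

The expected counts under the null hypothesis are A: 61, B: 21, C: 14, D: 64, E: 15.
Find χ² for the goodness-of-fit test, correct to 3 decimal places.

2.373

cat         O        E   (O−E)²/E
A          59       61     0.0656
B          24       21     0.4286
C          15       14     0.0714
D          67       64     0.1406
E          10       15     1.6667
Sum = 2.373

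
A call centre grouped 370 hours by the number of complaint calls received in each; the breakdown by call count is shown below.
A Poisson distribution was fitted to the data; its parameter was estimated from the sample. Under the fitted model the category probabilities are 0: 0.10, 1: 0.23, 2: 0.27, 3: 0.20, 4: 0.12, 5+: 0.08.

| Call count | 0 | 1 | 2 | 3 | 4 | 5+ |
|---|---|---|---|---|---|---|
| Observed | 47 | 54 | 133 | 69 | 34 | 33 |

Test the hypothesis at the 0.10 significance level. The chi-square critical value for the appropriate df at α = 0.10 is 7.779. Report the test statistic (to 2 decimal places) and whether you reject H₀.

28.20; reject

Expected counts E_i = n·p_i: 370×0.10 = 37, 370×0.23 = 85.1, 370×0.27 = 99.9, 370×0.20 = 74, 370×0.12 = 44.4, 370×0.08 = 29.6.
0: (47 − 37)²/37 = 100/37 = 2.703
1: (54 − 85.1)²/85.1 = 967.21/85.1 = 11.366
2: (133 − 99.9)²/99.9 = 1095.61/99.9 = 10.967
3: (69 − 74)²/74 = 25/74 = 0.338
4: (34 − 44.4)²/44.4 = 108.16/44.4 = 2.436
5+: (33 − 29.6)²/29.6 = 11.56/29.6 = 0.391
Sum = 28.20
df = 4. Since 28.20 > 7.779, we reject H₀.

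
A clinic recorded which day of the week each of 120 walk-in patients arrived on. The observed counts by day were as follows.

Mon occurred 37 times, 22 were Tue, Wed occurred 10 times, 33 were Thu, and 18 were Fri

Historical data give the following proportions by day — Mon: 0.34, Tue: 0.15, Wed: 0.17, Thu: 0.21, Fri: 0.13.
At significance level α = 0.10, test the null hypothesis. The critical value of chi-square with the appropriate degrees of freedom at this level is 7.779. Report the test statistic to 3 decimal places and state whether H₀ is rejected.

Expected counts E_i = n·p_i: 120×0.34 = 40.8, 120×0.15 = 18, 120×0.17 = 20.4, 120×0.21 = 25.2, 120×0.13 = 15.6.
Mon: (37 − 40.8)²/40.8 = 14.44/40.8 = 0.3539
Tue: (22 − 18)²/18 = 16/18 = 0.8889
Wed: (10 − 20.4)²/20.4 = 108.16/20.4 = 5.3020
Thu: (33 − 25.2)²/25.2 = 60.84/25.2 = 2.4143
Fri: (18 − 15.6)²/15.6 = 5.76/15.6 = 0.3692
Sum = 9.328
df = 4. Since 9.328 > 7.779, we reject H₀.

9.328; reject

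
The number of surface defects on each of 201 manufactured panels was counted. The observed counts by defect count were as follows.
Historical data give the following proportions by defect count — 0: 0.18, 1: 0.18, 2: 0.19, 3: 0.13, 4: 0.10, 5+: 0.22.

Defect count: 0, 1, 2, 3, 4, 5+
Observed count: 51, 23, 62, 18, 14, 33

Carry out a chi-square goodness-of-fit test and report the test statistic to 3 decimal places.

32.944

Expected counts E_i = n·p_i: 201×0.18 = 36.18, 201×0.18 = 36.18, 201×0.19 = 38.19, 201×0.13 = 26.13, 201×0.10 = 20.1, 201×0.22 = 44.22.
cat         O        E   (O−E)²/E
0          51    36.18     6.0705
1          23    36.18     4.8013
2          62    38.19    14.8446
3          18    26.13     2.5295
4          14     20.1     1.8512
5+         33    44.22     2.8469
Sum = 32.944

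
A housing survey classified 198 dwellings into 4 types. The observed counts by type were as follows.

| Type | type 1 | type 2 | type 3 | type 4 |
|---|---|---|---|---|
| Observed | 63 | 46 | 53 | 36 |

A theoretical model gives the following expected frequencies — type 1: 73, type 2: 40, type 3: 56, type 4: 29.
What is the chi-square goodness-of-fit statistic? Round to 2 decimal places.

4.12

χ² = (63−73)²/73 + (46−40)²/40 + (53−56)²/56 + (36−29)²/29
   = 1.370 + 0.900 + 0.161 + 1.690
Sum = 4.12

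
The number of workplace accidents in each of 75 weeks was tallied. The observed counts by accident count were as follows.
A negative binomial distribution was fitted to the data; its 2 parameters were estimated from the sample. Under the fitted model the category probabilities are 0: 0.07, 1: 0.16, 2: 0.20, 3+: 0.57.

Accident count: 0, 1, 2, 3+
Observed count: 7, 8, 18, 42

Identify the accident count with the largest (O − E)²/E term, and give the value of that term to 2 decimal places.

Expected counts E_i = n·p_i: 75×0.07 = 5.25, 75×0.16 = 12, 75×0.20 = 15, 75×0.57 = 42.75.
0: (7 − 5.25)²/5.25 = 3.0625/5.25 = 0.583
1: (8 − 12)²/12 = 16/12 = 1.333
2: (18 − 15)²/15 = 9/15 = 0.600
3+: (42 − 42.75)²/42.75 = 0.5625/42.75 = 0.013
The largest term is for 1: 1.33.

1, 1.33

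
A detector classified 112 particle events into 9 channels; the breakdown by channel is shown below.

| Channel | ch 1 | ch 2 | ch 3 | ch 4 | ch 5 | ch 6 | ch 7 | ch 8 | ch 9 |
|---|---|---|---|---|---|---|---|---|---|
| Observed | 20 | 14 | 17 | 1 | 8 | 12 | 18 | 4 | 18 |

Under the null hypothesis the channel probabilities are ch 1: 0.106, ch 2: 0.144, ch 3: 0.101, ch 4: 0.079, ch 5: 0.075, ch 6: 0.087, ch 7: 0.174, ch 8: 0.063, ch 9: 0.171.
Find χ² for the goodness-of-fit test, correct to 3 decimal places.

Expected counts E_i = n·p_i: 112×0.106 = 11.872, 112×0.144 = 16.128, 112×0.101 = 11.312, 112×0.079 = 8.848, 112×0.075 = 8.4, 112×0.087 = 9.744, 112×0.174 = 19.488, 112×0.063 = 7.056, 112×0.171 = 19.152.
χ² = (20−11.872)²/11.872 + (14−16.128)²/16.128 + (17−11.312)²/11.312 + (1−8.848)²/8.848 + (8−8.4)²/8.4 + (12−9.744)²/9.744 + (18−19.488)²/19.488 + (4−7.056)²/7.056 + (18−19.152)²/19.152
   = 5.5647 + 0.2808 + 2.8601 + 6.9610 + 0.0190 + 0.5223 + 0.1136 + 1.3236 + 0.0693
Sum = 17.714

17.714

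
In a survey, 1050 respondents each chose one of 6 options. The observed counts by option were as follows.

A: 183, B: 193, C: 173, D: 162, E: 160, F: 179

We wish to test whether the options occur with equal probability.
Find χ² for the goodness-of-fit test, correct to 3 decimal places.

4.583

Expected count for each of the 6 categories: 1050/6 = 175.
A: (183 − 175)²/175 = 64/175 = 0.3657
B: (193 − 175)²/175 = 324/175 = 1.8514
C: (173 − 175)²/175 = 4/175 = 0.0229
D: (162 − 175)²/175 = 169/175 = 0.9657
E: (160 − 175)²/175 = 225/175 = 1.2857
F: (179 − 175)²/175 = 16/175 = 0.0914
Sum = 4.583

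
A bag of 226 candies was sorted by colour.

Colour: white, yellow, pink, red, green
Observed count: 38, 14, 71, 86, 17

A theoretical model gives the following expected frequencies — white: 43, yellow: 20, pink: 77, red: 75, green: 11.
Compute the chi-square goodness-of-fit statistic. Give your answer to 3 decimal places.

white: (38 − 43)²/43 = 25/43 = 0.5814
yellow: (14 − 20)²/20 = 36/20 = 1.8000
pink: (71 − 77)²/77 = 36/77 = 0.4675
red: (86 − 75)²/75 = 121/75 = 1.6133
green: (17 − 11)²/11 = 36/11 = 3.2727
Sum = 7.735

7.735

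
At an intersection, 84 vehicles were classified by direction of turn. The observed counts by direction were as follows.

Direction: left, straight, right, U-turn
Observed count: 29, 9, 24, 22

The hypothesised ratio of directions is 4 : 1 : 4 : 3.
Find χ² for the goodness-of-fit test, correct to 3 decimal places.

1.226

Ratio total = 12. Expected counts: 84×4/12 = 28, 84×1/12 = 7, 84×4/12 = 28, 84×3/12 = 21.
χ² = (29−28)²/28 + (9−7)²/7 + (24−28)²/28 + (22−21)²/21
   = 0.0357 + 0.5714 + 0.5714 + 0.0476
Sum = 1.226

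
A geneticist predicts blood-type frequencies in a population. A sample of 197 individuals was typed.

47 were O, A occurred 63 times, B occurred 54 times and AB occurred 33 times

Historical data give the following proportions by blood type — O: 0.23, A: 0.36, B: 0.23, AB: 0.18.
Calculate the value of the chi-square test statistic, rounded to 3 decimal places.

2.785

Expected counts E_i = n·p_i: 197×0.23 = 45.31, 197×0.36 = 70.92, 197×0.23 = 45.31, 197×0.18 = 35.46.
O: (47 − 45.31)²/45.31 = 2.8561/45.31 = 0.0630
A: (63 − 70.92)²/70.92 = 62.7264/70.92 = 0.8845
B: (54 − 45.31)²/45.31 = 75.5161/45.31 = 1.6667
AB: (33 − 35.46)²/35.46 = 6.0516/35.46 = 0.1707
Sum = 2.785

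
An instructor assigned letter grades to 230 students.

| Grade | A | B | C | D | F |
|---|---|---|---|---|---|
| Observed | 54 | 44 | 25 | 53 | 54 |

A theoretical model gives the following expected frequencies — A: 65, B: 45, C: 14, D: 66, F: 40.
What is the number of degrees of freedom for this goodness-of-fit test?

4

There are k = 5 categories and no parameters were estimated from the data, so df = 5 − 1 = 4.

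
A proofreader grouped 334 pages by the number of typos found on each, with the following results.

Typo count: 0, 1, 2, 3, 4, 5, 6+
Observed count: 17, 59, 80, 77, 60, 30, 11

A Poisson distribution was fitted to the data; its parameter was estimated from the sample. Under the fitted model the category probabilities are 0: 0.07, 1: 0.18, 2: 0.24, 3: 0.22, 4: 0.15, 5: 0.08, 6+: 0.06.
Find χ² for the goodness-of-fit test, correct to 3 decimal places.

8.368

Expected counts E_i = n·p_i: 334×0.07 = 23.38, 334×0.18 = 60.12, 334×0.24 = 80.16, 334×0.22 = 73.48, 334×0.15 = 50.1, 334×0.08 = 26.72, 334×0.06 = 20.04.
χ² = (17−23.38)²/23.38 + (59−60.12)²/60.12 + (80−80.16)²/80.16 + (77−73.48)²/73.48 + (60−50.1)²/50.1 + (30−26.72)²/26.72 + (11−20.04)²/20.04
   = 1.7410 + 0.0209 + 0.0003 + 0.1686 + 1.9563 + 0.4026 + 4.0779
Sum = 8.368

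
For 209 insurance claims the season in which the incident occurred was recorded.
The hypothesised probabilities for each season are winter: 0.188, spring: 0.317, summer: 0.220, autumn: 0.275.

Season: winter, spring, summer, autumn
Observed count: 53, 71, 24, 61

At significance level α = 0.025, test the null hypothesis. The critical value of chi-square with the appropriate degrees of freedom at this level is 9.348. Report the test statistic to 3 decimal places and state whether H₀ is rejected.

Expected counts E_i = n·p_i: 209×0.188 = 39.292, 209×0.317 = 66.253, 209×0.220 = 45.98, 209×0.275 = 57.475.
winter: (53 − 39.292)²/39.292 = 187.909264/39.292 = 4.7824
spring: (71 − 66.253)²/66.253 = 22.534009/66.253 = 0.3401
summer: (24 − 45.98)²/45.98 = 483.1204/45.98 = 10.5072
autumn: (61 − 57.475)²/57.475 = 12.425625/57.475 = 0.2162
Sum = 15.846
df = 3. Since 15.846 > 9.348, we reject H₀.

15.846; reject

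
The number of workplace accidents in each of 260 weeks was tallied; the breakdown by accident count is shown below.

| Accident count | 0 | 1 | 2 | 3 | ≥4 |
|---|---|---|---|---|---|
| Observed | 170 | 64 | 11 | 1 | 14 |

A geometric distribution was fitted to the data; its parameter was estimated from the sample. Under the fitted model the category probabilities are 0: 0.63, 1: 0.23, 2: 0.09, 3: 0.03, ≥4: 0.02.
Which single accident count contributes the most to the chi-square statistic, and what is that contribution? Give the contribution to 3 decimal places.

≥4, 14.892

Expected counts E_i = n·p_i: 260×0.63 = 163.8, 260×0.23 = 59.8, 260×0.09 = 23.4, 260×0.03 = 7.8, 260×0.02 = 5.2.
χ² = (170−163.8)²/163.8 + (64−59.8)²/59.8 + (11−23.4)²/23.4 + (1−7.8)²/7.8 + (14−5.2)²/5.2
   = 0.2347 + 0.2950 + 6.5709 + 5.9282 + 14.8923
The largest term is for ≥4: 14.892.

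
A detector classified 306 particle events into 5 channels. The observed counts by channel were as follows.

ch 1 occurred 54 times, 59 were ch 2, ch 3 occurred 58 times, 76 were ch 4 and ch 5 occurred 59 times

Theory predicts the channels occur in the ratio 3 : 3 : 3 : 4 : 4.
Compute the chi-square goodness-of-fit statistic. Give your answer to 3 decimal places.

3.329

Ratio total = 17. Expected counts: 306×3/17 = 54, 306×3/17 = 54, 306×3/17 = 54, 306×4/17 = 72, 306×4/17 = 72.
χ² = (54−54)²/54 + (59−54)²/54 + (58−54)²/54 + (76−72)²/72 + (59−72)²/72
   = 0.0000 + 0.4630 + 0.2963 + 0.2222 + 2.3472
Sum = 3.329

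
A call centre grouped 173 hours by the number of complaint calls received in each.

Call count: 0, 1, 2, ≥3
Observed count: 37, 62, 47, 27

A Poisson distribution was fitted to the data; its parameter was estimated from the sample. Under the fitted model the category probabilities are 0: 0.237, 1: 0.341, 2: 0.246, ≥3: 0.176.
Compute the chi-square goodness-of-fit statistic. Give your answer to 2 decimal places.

1.40

Expected counts E_i = n·p_i: 173×0.237 = 41.001, 173×0.341 = 58.993, 173×0.246 = 42.558, 173×0.176 = 30.448.
0: (37 − 41.001)²/41.001 = 16.008001/41.001 = 0.390
1: (62 − 58.993)²/58.993 = 9.042049/58.993 = 0.153
2: (47 − 42.558)²/42.558 = 19.731364/42.558 = 0.464
≥3: (27 − 30.448)²/30.448 = 11.888704/30.448 = 0.390
Sum = 1.40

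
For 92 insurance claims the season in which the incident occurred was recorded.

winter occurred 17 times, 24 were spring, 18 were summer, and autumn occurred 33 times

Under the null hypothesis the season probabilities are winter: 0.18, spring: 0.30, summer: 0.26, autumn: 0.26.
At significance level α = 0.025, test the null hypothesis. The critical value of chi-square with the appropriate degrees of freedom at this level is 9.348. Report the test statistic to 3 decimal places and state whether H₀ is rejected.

Expected counts E_i = n·p_i: 92×0.18 = 16.56, 92×0.30 = 27.6, 92×0.26 = 23.92, 92×0.26 = 23.92.
χ² = (17−16.56)²/16.56 + (24−27.6)²/27.6 + (18−23.92)²/23.92 + (33−23.92)²/23.92
   = 0.0117 + 0.4696 + 1.4652 + 3.4468
Sum = 5.393
df = 3. Since 5.393 < 9.348, we do not reject H₀.

5.393; do not reject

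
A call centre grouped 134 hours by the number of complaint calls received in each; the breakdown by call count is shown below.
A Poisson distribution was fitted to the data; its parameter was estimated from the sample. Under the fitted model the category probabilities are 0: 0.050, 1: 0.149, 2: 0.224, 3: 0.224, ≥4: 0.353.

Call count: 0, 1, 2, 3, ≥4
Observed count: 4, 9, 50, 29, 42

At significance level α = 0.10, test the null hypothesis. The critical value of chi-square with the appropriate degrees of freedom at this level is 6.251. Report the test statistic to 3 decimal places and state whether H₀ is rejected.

Expected counts E_i = n·p_i: 134×0.050 = 6.7, 134×0.149 = 19.966, 134×0.224 = 30.016, 134×0.224 = 30.016, 134×0.353 = 47.302.
χ² = (4−6.7)²/6.7 + (9−19.966)²/19.966 + (50−30.016)²/30.016 + (29−30.016)²/30.016 + (42−47.302)²/47.302
   = 1.0881 + 6.0229 + 13.3049 + 0.0344 + 0.5943
Sum = 21.045
df = 3. Since 21.045 > 6.251, we reject H₀.

21.045; reject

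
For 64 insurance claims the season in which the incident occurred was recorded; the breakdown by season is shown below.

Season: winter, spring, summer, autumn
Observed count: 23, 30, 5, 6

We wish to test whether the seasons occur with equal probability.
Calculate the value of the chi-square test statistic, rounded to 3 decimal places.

29.125

Under H₀ each category has probability 1/4, so each expected count is 64/4 = 16.
cat         O        E   (O−E)²/E
winter     23       16     3.0625
spring     30       16    12.2500
summer      5       16     7.5625
autumn      6       16     6.2500
Sum = 29.125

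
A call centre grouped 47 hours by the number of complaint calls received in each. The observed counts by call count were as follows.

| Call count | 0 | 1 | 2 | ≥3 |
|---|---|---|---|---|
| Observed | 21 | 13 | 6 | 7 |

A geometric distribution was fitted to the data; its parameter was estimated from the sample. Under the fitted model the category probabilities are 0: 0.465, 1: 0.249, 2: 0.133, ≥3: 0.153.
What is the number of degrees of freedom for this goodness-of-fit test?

There are k = 4 categories and 1 parameter estimated from the data, so df = 4 − 1 − 1 = 2.

2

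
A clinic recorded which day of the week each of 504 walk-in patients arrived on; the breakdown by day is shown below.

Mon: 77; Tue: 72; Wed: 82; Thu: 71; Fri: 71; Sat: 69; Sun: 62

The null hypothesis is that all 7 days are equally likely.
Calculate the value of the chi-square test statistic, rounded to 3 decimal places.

Expected count for each of the 7 categories: 504/7 = 72.
cat         O        E   (O−E)²/E
Mon        77       72     0.3472
Tue        72       72     0.0000
Wed        82       72     1.3889
Thu        71       72     0.0139
Fri        71       72     0.0139
Sat        69       72     0.1250
Sun        62       72     1.3889
Sum = 3.278

3.278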